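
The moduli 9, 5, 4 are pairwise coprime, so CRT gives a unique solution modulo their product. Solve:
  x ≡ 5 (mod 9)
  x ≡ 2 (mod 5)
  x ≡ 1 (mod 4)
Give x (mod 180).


Moduli 9, 5, 4 are pairwise coprime; by CRT there is a unique solution modulo M = 9 · 5 · 4 = 180.
Solve pairwise, accumulating the modulus:
  Start with x ≡ 5 (mod 9).
  Combine with x ≡ 2 (mod 5): since gcd(9, 5) = 1, we get a unique residue mod 45.
    Write x = 5 + 9·t and substitute into x ≡ 2 (mod 5): 9·t ≡ 2 − 5 = -3 (mod 5).
    Reduce coefficients mod 5: 4·t ≡ 2 (mod 5).
    The inverse of 4 mod 5 is 4 (since 4·4 = 16 = 3·5 + 1), so t ≡ 4·2 = 8 ≡ 3 (mod 5).
    Then x = 5 + 9·3 = 32, valid modulo lcm(9, 5) = 45: x ≡ 32 (mod 45).
  Combine with x ≡ 1 (mod 4): since gcd(45, 4) = 1, we get a unique residue mod 180.
    Write x = 32 + 45·t and substitute into x ≡ 1 (mod 4): 45·t ≡ 1 − 32 = -31 (mod 4).
    Reduce coefficients mod 4: 1·t ≡ 1 (mod 4).
    So t ≡ 1 (mod 4).
    Then x = 32 + 45·1 = 77, valid modulo lcm(45, 4) = 180: x ≡ 77 (mod 180).
Verify: 77 mod 9 = 5 ✓, 77 mod 5 = 2 ✓, 77 mod 4 = 1 ✓.

x ≡ 77 (mod 180).


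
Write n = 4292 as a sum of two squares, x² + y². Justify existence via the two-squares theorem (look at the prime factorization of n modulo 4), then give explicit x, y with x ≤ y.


Step 1: Factor n = 4292 = 2^2 · 29 · 37.
Step 2: Check the mod-4 condition on each prime factor: 2 = 2 (special); 29 ≡ 1 (mod 4), exponent 1; 37 ≡ 1 (mod 4), exponent 1.
All primes ≡ 3 (mod 4) appear to even exponent (or don't appear), so by the two-squares theorem n IS expressible as a sum of two squares.
Step 3: Build a representation. Group n = k² · m with k = 2 and m = 29 · 37 = 1073 (a product of primes ≡ 1 (mod 4)); a representation of m scales to one of n via (k·x)² + (k·y)² = k²(x² + y²). Each prime p ≡ 1 (mod 4) is itself a sum of two squares; find a² by testing p − a² for a perfect square:
  29: 29 − 1² = 28, 29 − 2² = 25 = 5² ⇒ 29 = 2² + 5².
  37: 37 − 1² = 36 = 6² ⇒ 37 = 1² + 6².
  Combine using the Brahmagupta–Fibonacci identity (a² + b²)(c² + d²) = (ac − bd)² + (ad + bc)² = (ac + bd)² + (ad − bc)²:
  29 · 37 = 1073: from (2² + 5²)(1² + 6²), take (2·1 − 5·6, 2·6 + 5·1) = (2 − 30, 12 + 5) = (-28, 17); dropping signs (only squares matter) gives (28, 17); check 28² + 17² = 784 + 289 = 1073 ✓.
  Scale by k = 2: (2·28, 2·17) = (56, 34).
Step 4: Order so x ≤ y and verify: 34² + 56² = 1156 + 3136 = 4292 = n. ✓

n = 4292 = 34² + 56² (one valid representation with x ≤ y).


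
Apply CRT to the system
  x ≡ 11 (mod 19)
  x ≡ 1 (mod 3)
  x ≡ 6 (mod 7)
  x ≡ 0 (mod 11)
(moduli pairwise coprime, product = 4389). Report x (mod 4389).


Product of moduli M = 19 · 3 · 7 · 11 = 4389.
Merge one congruence at a time:
  Start: x ≡ 11 (mod 19).
  Combine with x ≡ 1 (mod 3); new modulus lcm = 57.
    Write x = 11 + 19·t and substitute into x ≡ 1 (mod 3): 19·t ≡ 1 − 11 = -10 (mod 3).
    Reduce coefficients mod 3: 1·t ≡ 2 (mod 3).
    So t ≡ 2 (mod 3).
    Then x = 11 + 19·2 = 49, valid modulo lcm(19, 3) = 57: x ≡ 49 (mod 57).
  Combine with x ≡ 6 (mod 7); new modulus lcm = 399.
    Write x = 49 + 57·t and substitute into x ≡ 6 (mod 7): 57·t ≡ 6 − 49 = -43 (mod 7).
    Reduce coefficients mod 7: 1·t ≡ 6 (mod 7).
    So t ≡ 6 (mod 7).
    Then x = 49 + 57·6 = 391, valid modulo lcm(57, 7) = 399: x ≡ 391 (mod 399).
  Combine with x ≡ 0 (mod 11); new modulus lcm = 4389.
    Write x = 391 + 399·t and substitute into x ≡ 0 (mod 11): 399·t ≡ 0 − 391 = -391 (mod 11).
    Reduce coefficients mod 11: 3·t ≡ 5 (mod 11).
    The inverse of 3 mod 11 is 4 (since 3·4 = 12 = 1·11 + 1), so t ≡ 4·5 = 20 ≡ 9 (mod 11).
    Then x = 391 + 399·9 = 3982, valid modulo lcm(399, 11) = 4389: x ≡ 3982 (mod 4389).
Verify against each original: 3982 mod 19 = 11, 3982 mod 3 = 1, 3982 mod 7 = 6, 3982 mod 11 = 0.

x ≡ 3982 (mod 4389).


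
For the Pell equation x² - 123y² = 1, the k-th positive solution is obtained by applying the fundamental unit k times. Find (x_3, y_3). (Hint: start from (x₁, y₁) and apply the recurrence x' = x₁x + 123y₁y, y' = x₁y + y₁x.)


Step 1: Find the fundamental solution (x₁, y₁) of x² - 123y² = 1.
  Expand √123 as a continued fraction. a₀ = ⌊√123⌋ = 11; iterate m_{k+1} = d_k·a_k − m_k, d_{k+1} = (123 − m_{k+1}²)/d_k, a_{k+1} = ⌊(a₀ + m_{k+1})/d_{k+1}⌋ (starting m₀ = 0, d₀ = 1), with convergents p_k = a_k·p_{k-1} + p_{k-2}, q_k = a_k·q_{k-1} + q_{k-2} (p₋₁ = 1, q₋₁ = 0):
  k = 0: a₀ = 11; p₀/q₀ = 11/1; p₀² − 123·q₀² = 121 − 123 = -2.
  k = 1: m = 11, d = 2, a = ⌊(11 + 11)/2⌋ = 11; p/q = (11·11 + 1)/(11·1 + 0) = 122/11; p² − 123·q² = 14884 − 14883 = 1.
  The first convergent with p² − 123·q² = 1 gives the fundamental solution (x₁, y₁) = (122, 11).
Step 2: Apply the recurrence (x_{n+1}, y_{n+1}) = (x₁x_n + 123y₁y_n, x₁y_n + y₁x_n) repeatedly.
  From (x_1, y_1) = (122, 11): x_2 = 122·122 + 123·11·11 = 29767; y_2 = 122·11 + 11·122 = 2684.
  From (x_2, y_2) = (29767, 2684): x_3 = 122·29767 + 123·11·2684 = 7263026; y_3 = 122·2684 + 11·29767 = 654885.
Step 3: Verify x_3² - 123·y_3² = 52751546676676 - 52751546676675 = 1 (should be 1). ✓

(x_1, y_1) = (122, 11); (x_3, y_3) = (7263026, 654885).


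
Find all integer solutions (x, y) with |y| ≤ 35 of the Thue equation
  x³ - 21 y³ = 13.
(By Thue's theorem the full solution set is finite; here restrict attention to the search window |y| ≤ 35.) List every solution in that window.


The equation is x³ - 21y³ = 13. For fixed y, x³ = 21·y³ + 13, so a solution requires the RHS to be a perfect cube.
Strategy: iterate y from -35 to 35, compute RHS = 21·y³ + 13, and check whether it is a (positive or negative) perfect cube.
Check small values of y:
  y = 0: RHS = 13 is not a perfect cube.
  y = 1: RHS = 34 is not a perfect cube.
  y = -1: RHS = -8 = (-2)³ ⇒ x = -2 works.
  y = 2: RHS = 181 is not a perfect cube.
  y = -2: RHS = -155 is not a perfect cube.
  y = 3: RHS = 580 is not a perfect cube.
  y = -3: RHS = -554 is not a perfect cube.
Continuing, at y = -4: RHS = -1331 = (-11)³ ⇒ x = -11 works.
Searching the remaining y in |y| ≤ 35 finds no further solutions.
Collected solutions: (-2, -1), (-11, -4).

Solutions (with |y| ≤ 35): (-2, -1), (-11, -4).


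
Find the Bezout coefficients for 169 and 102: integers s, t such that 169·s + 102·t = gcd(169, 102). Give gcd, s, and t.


Euclidean algorithm on (169, 102) — divide until remainder is 0:
  169 = 1 · 102 + 67
  102 = 1 · 67 + 35
  67 = 1 · 35 + 32
  35 = 1 · 32 + 3
  32 = 10 · 3 + 2
  3 = 1 · 2 + 1
  2 = 2 · 1 + 0
gcd(169, 102) = 1.
Track Bezout coefficients alongside the remainders: start with r₀ = 169 = a·1 + b·0 (s = 1, t = 0) and r₁ = 102 = a·0 + b·1 (s = 0, t = 1); each new remainder r_{k+1} = r_{k-1} − q_k·r_k inherits s_{k+1} = s_{k-1} − q_k·s_k, t_{k+1} = t_{k-1} − q_k·t_k, so r_k = a·s_k + b·t_k at every step:
  q = 1: r = 67, s = 1 − 1·0 = 1, t = 0 − 1·1 = -1  (check: 169·1 + 102·(-1) = 67)
  q = 1: r = 35, s = 0 − 1·1 = -1, t = 1 − 1·(-1) = 2  (check: 169·(-1) + 102·2 = 35)
  q = 1: r = 32, s = 1 − 1·(-1) = 2, t = -1 − 1·2 = -3  (check: 169·2 + 102·(-3) = 32)
  q = 1: r = 3, s = -1 − 1·2 = -3, t = 2 − 1·(-3) = 5  (check: 169·(-3) + 102·5 = 3)
  q = 10: r = 2, s = 2 − 10·(-3) = 32, t = -3 − 10·5 = -53  (check: 169·32 + 102·(-53) = 2)
  q = 1: r = 1, s = -3 − 1·32 = -35, t = 5 − 1·(-53) = 58  (check: 169·(-35) + 102·58 = 1)
The row with r = 1 (the gcd) gives the Bezout coefficients s = -35, t = 58.
Result: 169 · (-35) + 102 · (58) = 1.

gcd(169, 102) = 1; s = -35, t = 58 (check: 169·(-35) + 102·58 = 1).


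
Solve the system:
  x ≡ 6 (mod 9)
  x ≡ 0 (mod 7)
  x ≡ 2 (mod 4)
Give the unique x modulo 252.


Moduli 9, 7, 4 are pairwise coprime; by CRT there is a unique solution modulo M = 9 · 7 · 4 = 252.
Solve pairwise, accumulating the modulus:
  Start with x ≡ 6 (mod 9).
  Combine with x ≡ 0 (mod 7): since gcd(9, 7) = 1, we get a unique residue mod 63.
    Write x = 6 + 9·t and substitute into x ≡ 0 (mod 7): 9·t ≡ 0 − 6 = -6 (mod 7).
    Reduce coefficients mod 7: 2·t ≡ 1 (mod 7).
    The inverse of 2 mod 7 is 4 (since 2·4 = 8 = 1·7 + 1), so t ≡ 4·1 = 4 ≡ 4 (mod 7).
    Then x = 6 + 9·4 = 42, valid modulo lcm(9, 7) = 63: x ≡ 42 (mod 63).
  Combine with x ≡ 2 (mod 4): since gcd(63, 4) = 1, we get a unique residue mod 252.
    Write x = 42 + 63·t and substitute into x ≡ 2 (mod 4): 63·t ≡ 2 − 42 = -40 (mod 4).
    Reduce coefficients mod 4: 3·t ≡ 0 (mod 4).
    The inverse of 3 mod 4 is 3 (since 3·3 = 9 = 2·4 + 1), so t ≡ 3·0 = 0 ≡ 0 (mod 4).
    Then x = 42 + 63·0 = 42, valid modulo lcm(63, 4) = 252: x ≡ 42 (mod 252).
Verify: 42 mod 9 = 6 ✓, 42 mod 7 = 0 ✓, 42 mod 4 = 2 ✓.

x ≡ 42 (mod 252).


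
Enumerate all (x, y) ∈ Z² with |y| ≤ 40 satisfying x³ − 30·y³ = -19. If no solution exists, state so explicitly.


The equation is x³ - 30y³ = -19. For fixed y, x³ = 30·y³ − 19, so a solution requires the RHS to be a perfect cube.
Strategy: iterate y from -40 to 40, compute RHS = 30·y³ − 19, and check whether it is a (positive or negative) perfect cube.
Check small values of y:
  y = 0: RHS = -19 is not a perfect cube.
  y = 1: RHS = 11 is not a perfect cube.
  y = -1: RHS = -49 is not a perfect cube.
  y = 2: RHS = 221 is not a perfect cube.
  y = -2: RHS = -259 is not a perfect cube.
  y = 3: RHS = 791 is not a perfect cube.
  y = -3: RHS = -829 is not a perfect cube.
Continuing the search up to |y| = 40 finds no solutions either.
No (x, y) in the scanned range satisfies the equation.

No integer solutions with |y| ≤ 40.


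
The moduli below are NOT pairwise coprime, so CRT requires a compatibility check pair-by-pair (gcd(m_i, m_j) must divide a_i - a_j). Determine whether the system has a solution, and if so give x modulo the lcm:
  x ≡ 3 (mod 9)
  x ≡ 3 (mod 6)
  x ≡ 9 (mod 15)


Moduli 9, 6, 15 are not pairwise coprime, so CRT works modulo lcm(m_i) when all pairwise compatibility conditions hold.
Pairwise compatibility: gcd(m_i, m_j) must divide a_i - a_j for every pair.
Merge one congruence at a time:
  Start: x ≡ 3 (mod 9).
  Combine with x ≡ 3 (mod 6): gcd(9, 6) = 3; 3 - 3 = 0, which IS divisible by 3, so compatible.
    Write x = 3 + 9·t and substitute into x ≡ 3 (mod 6): 9·t ≡ 3 − 3 = 0 (mod 6).
    Divide the congruence (and modulus) by g = 3: 3·t ≡ 0 (mod 2).
    Reduce coefficients mod 2: 1·t ≡ 0 (mod 2).
    So t ≡ 0 (mod 2).
    Then x = 3 + 9·0 = 3, valid modulo lcm(9, 6) = 18: x ≡ 3 (mod 18).
  Combine with x ≡ 9 (mod 15): gcd(18, 15) = 3; 9 - 3 = 6, which IS divisible by 3, so compatible.
    Write x = 3 + 18·t and substitute into x ≡ 9 (mod 15): 18·t ≡ 9 − 3 = 6 (mod 15).
    Divide the congruence (and modulus) by g = 3: 6·t ≡ 2 (mod 5).
    Reduce coefficients mod 5: 1·t ≡ 2 (mod 5).
    So t ≡ 2 (mod 5).
    Then x = 3 + 18·2 = 39, valid modulo lcm(18, 15) = 90: x ≡ 39 (mod 90).
Verify: 39 mod 9 = 3, 39 mod 6 = 3, 39 mod 15 = 9.

x ≡ 39 (mod 90).


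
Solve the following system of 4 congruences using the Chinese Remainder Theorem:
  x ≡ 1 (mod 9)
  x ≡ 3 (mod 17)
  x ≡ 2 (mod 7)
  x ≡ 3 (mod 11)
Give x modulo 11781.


Product of moduli M = 9 · 17 · 7 · 11 = 11781.
Merge one congruence at a time:
  Start: x ≡ 1 (mod 9).
  Combine with x ≡ 3 (mod 17); new modulus lcm = 153.
    Write x = 1 + 9·t and substitute into x ≡ 3 (mod 17): 9·t ≡ 3 − 1 = 2 (mod 17).
    The inverse of 9 mod 17 is 2 (since 9·2 = 18 = 1·17 + 1), so t ≡ 2·2 = 4 ≡ 4 (mod 17).
    Then x = 1 + 9·4 = 37, valid modulo lcm(9, 17) = 153: x ≡ 37 (mod 153).
  Combine with x ≡ 2 (mod 7); new modulus lcm = 1071.
    Write x = 37 + 153·t and substitute into x ≡ 2 (mod 7): 153·t ≡ 2 − 37 = -35 (mod 7).
    Reduce coefficients mod 7: 6·t ≡ 0 (mod 7).
    The inverse of 6 mod 7 is 6 (since 6·6 = 36 = 5·7 + 1), so t ≡ 6·0 = 0 ≡ 0 (mod 7).
    Then x = 37 + 153·0 = 37, valid modulo lcm(153, 7) = 1071: x ≡ 37 (mod 1071).
  Combine with x ≡ 3 (mod 11); new modulus lcm = 11781.
    Write x = 37 + 1071·t and substitute into x ≡ 3 (mod 11): 1071·t ≡ 3 − 37 = -34 (mod 11).
    Reduce coefficients mod 11: 4·t ≡ 10 (mod 11).
    The inverse of 4 mod 11 is 3 (since 4·3 = 12 = 1·11 + 1), so t ≡ 3·10 = 30 ≡ 8 (mod 11).
    Then x = 37 + 1071·8 = 8605, valid modulo lcm(1071, 11) = 11781: x ≡ 8605 (mod 11781).
Verify against each original: 8605 mod 9 = 1, 8605 mod 17 = 3, 8605 mod 7 = 2, 8605 mod 11 = 3.

x ≡ 8605 (mod 11781).


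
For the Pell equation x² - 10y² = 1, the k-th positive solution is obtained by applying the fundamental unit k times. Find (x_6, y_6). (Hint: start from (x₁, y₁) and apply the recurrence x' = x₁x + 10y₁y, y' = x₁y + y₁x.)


Step 1: Find the fundamental solution (x₁, y₁) of x² - 10y² = 1.
  Expand √10 as a continued fraction. a₀ = ⌊√10⌋ = 3; iterate m_{k+1} = d_k·a_k − m_k, d_{k+1} = (10 − m_{k+1}²)/d_k, a_{k+1} = ⌊(a₀ + m_{k+1})/d_{k+1}⌋ (starting m₀ = 0, d₀ = 1), with convergents p_k = a_k·p_{k-1} + p_{k-2}, q_k = a_k·q_{k-1} + q_{k-2} (p₋₁ = 1, q₋₁ = 0):
  k = 0: a₀ = 3; p₀/q₀ = 3/1; p₀² − 10·q₀² = 9 − 10 = -1.
  k = 1: m = 3, d = 1, a = ⌊(3 + 3)/1⌋ = 6; p/q = (6·3 + 1)/(6·1 + 0) = 19/6; p² − 10·q² = 361 − 360 = 1.
  The first convergent with p² − 10·q² = 1 gives the fundamental solution (x₁, y₁) = (19, 6).
Step 2: Apply the recurrence (x_{n+1}, y_{n+1}) = (x₁x_n + 10y₁y_n, x₁y_n + y₁x_n) repeatedly.
  From (x_1, y_1) = (19, 6): x_2 = 19·19 + 10·6·6 = 721; y_2 = 19·6 + 6·19 = 228.
  From (x_2, y_2) = (721, 228): x_3 = 19·721 + 10·6·228 = 27379; y_3 = 19·228 + 6·721 = 8658.
  From (x_3, y_3) = (27379, 8658): x_4 = 19·27379 + 10·6·8658 = 1039681; y_4 = 19·8658 + 6·27379 = 328776.
  From (x_4, y_4) = (1039681, 328776): x_5 = 19·1039681 + 10·6·328776 = 39480499; y_5 = 19·328776 + 6·1039681 = 12484830.
  From (x_5, y_5) = (39480499, 12484830): x_6 = 19·39480499 + 10·6·12484830 = 1499219281; y_6 = 19·12484830 + 6·39480499 = 474094764.
Step 3: Verify x_6² - 10·y_6² = 2247658452522156961 - 2247658452522156960 = 1 (should be 1). ✓

(x_1, y_1) = (19, 6); (x_6, y_6) = (1499219281, 474094764).


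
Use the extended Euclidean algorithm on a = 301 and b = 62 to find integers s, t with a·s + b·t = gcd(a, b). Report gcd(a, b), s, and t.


Euclidean algorithm on (301, 62) — divide until remainder is 0:
  301 = 4 · 62 + 53
  62 = 1 · 53 + 9
  53 = 5 · 9 + 8
  9 = 1 · 8 + 1
  8 = 8 · 1 + 0
gcd(301, 62) = 1.
Track Bezout coefficients alongside the remainders: start with r₀ = 301 = a·1 + b·0 (s = 1, t = 0) and r₁ = 62 = a·0 + b·1 (s = 0, t = 1); each new remainder r_{k+1} = r_{k-1} − q_k·r_k inherits s_{k+1} = s_{k-1} − q_k·s_k, t_{k+1} = t_{k-1} − q_k·t_k, so r_k = a·s_k + b·t_k at every step:
  q = 4: r = 53, s = 1 − 4·0 = 1, t = 0 − 4·1 = -4  (check: 301·1 + 62·(-4) = 53)
  q = 1: r = 9, s = 0 − 1·1 = -1, t = 1 − 1·(-4) = 5  (check: 301·(-1) + 62·5 = 9)
  q = 5: r = 8, s = 1 − 5·(-1) = 6, t = -4 − 5·5 = -29  (check: 301·6 + 62·(-29) = 8)
  q = 1: r = 1, s = -1 − 1·6 = -7, t = 5 − 1·(-29) = 34  (check: 301·(-7) + 62·34 = 1)
The row with r = 1 (the gcd) gives the Bezout coefficients s = -7, t = 34.
Result: 301 · (-7) + 62 · (34) = 1.

gcd(301, 62) = 1; s = -7, t = 34 (check: 301·(-7) + 62·34 = 1).


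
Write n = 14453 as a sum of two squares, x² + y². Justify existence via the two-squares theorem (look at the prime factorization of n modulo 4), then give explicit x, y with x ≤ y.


Step 1: Factor n = 14453 = 97 · 149.
Step 2: Check the mod-4 condition on each prime factor: 97 ≡ 1 (mod 4), exponent 1; 149 ≡ 1 (mod 4), exponent 1.
All primes ≡ 3 (mod 4) appear to even exponent (or don't appear), so by the two-squares theorem n IS expressible as a sum of two squares.
Step 3: Build a representation. Here n = 97 · 149 is a product of primes ≡ 1 (mod 4). Each prime p ≡ 1 (mod 4) is itself a sum of two squares; find a² by testing p − a² for a perfect square:
  97: 97 − 1² = 96, 97 − 2² = 93, 97 − 3² = 88, 97 − 4² = 81 = 9² ⇒ 97 = 4² + 9².
  149: 149 − 1² = 148, 149 − 2² = 145, 149 − 3² = 140, 149 − 4² = 133, 149 − 5² = 124, 149 − 6² = 113, 149 − 7² = 100 = 10² ⇒ 149 = 7² + 10².
  Combine using the Brahmagupta–Fibonacci identity (a² + b²)(c² + d²) = (ac − bd)² + (ad + bc)² = (ac + bd)² + (ad − bc)²:
  97 · 149 = 14453: from (4² + 9²)(7² + 10²), take (4·7 − 9·10, 4·10 + 9·7) = (28 − 90, 40 + 63) = (-62, 103); dropping signs (only squares matter) gives (62, 103); check 62² + 103² = 3844 + 10609 = 14453 ✓.
Step 4: Order so x ≤ y and verify: 62² + 103² = 3844 + 10609 = 14453 = n. ✓

n = 14453 = 62² + 103² (one valid representation with x ≤ y).


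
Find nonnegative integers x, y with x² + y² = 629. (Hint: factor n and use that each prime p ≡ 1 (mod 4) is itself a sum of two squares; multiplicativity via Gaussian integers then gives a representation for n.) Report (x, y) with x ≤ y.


Step 1: Factor n = 629 = 17 · 37.
Step 2: Check the mod-4 condition on each prime factor: 17 ≡ 1 (mod 4), exponent 1; 37 ≡ 1 (mod 4), exponent 1.
All primes ≡ 3 (mod 4) appear to even exponent (or don't appear), so by the two-squares theorem n IS expressible as a sum of two squares.
Step 3: Build a representation. Here n = 17 · 37 is a product of primes ≡ 1 (mod 4). Each prime p ≡ 1 (mod 4) is itself a sum of two squares; find a² by testing p − a² for a perfect square:
  17: 17 − 1² = 16 = 4² ⇒ 17 = 1² + 4².
  37: 37 − 1² = 36 = 6² ⇒ 37 = 1² + 6².
  Combine using the Brahmagupta–Fibonacci identity (a² + b²)(c² + d²) = (ac − bd)² + (ad + bc)² = (ac + bd)² + (ad − bc)²:
  17 · 37 = 629: from (1² + 4²)(1² + 6²), take (1·1 − 4·6, 1·6 + 4·1) = (1 − 24, 6 + 4) = (-23, 10); dropping signs (only squares matter) gives (23, 10); check 23² + 10² = 529 + 100 = 629 ✓.
Step 4: Order so x ≤ y and verify: 10² + 23² = 100 + 529 = 629 = n. ✓

n = 629 = 10² + 23² (one valid representation with x ≤ y).


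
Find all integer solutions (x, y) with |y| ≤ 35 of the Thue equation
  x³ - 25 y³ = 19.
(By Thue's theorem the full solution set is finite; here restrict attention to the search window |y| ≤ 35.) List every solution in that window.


The equation is x³ - 25y³ = 19. For fixed y, x³ = 25·y³ + 19, so a solution requires the RHS to be a perfect cube.
Strategy: iterate y from -35 to 35, compute RHS = 25·y³ + 19, and check whether it is a (positive or negative) perfect cube.
Check small values of y:
  y = 0: RHS = 19 is not a perfect cube.
  y = 1: RHS = 44 is not a perfect cube.
  y = -1: RHS = -6 is not a perfect cube.
  y = 2: RHS = 219 is not a perfect cube.
  y = -2: RHS = -181 is not a perfect cube.
  y = 3: RHS = 694 is not a perfect cube.
  y = -3: RHS = -656 is not a perfect cube.
Continuing the search up to |y| = 35 finds no solutions either.
No (x, y) in the scanned range satisfies the equation.

No integer solutions with |y| ≤ 35.


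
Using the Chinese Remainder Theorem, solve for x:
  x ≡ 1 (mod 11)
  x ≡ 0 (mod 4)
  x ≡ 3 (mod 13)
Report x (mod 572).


Moduli 11, 4, 13 are pairwise coprime; by CRT there is a unique solution modulo M = 11 · 4 · 13 = 572.
Solve pairwise, accumulating the modulus:
  Start with x ≡ 1 (mod 11).
  Combine with x ≡ 0 (mod 4): since gcd(11, 4) = 1, we get a unique residue mod 44.
    Write x = 1 + 11·t and substitute into x ≡ 0 (mod 4): 11·t ≡ 0 − 1 = -1 (mod 4).
    Reduce coefficients mod 4: 3·t ≡ 3 (mod 4).
    The inverse of 3 mod 4 is 3 (since 3·3 = 9 = 2·4 + 1), so t ≡ 3·3 = 9 ≡ 1 (mod 4).
    Then x = 1 + 11·1 = 12, valid modulo lcm(11, 4) = 44: x ≡ 12 (mod 44).
  Combine with x ≡ 3 (mod 13): since gcd(44, 13) = 1, we get a unique residue mod 572.
    Write x = 12 + 44·t and substitute into x ≡ 3 (mod 13): 44·t ≡ 3 − 12 = -9 (mod 13).
    Reduce coefficients mod 13: 5·t ≡ 4 (mod 13).
    The inverse of 5 mod 13 is 8 (since 5·8 = 40 = 3·13 + 1), so t ≡ 8·4 = 32 ≡ 6 (mod 13).
    Then x = 12 + 44·6 = 276, valid modulo lcm(44, 13) = 572: x ≡ 276 (mod 572).
Verify: 276 mod 11 = 1 ✓, 276 mod 4 = 0 ✓, 276 mod 13 = 3 ✓.

x ≡ 276 (mod 572).


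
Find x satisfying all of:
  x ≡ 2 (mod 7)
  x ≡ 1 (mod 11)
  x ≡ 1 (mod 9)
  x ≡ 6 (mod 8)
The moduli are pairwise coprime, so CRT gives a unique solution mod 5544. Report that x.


Product of moduli M = 7 · 11 · 9 · 8 = 5544.
Merge one congruence at a time:
  Start: x ≡ 2 (mod 7).
  Combine with x ≡ 1 (mod 11); new modulus lcm = 77.
    Write x = 2 + 7·t and substitute into x ≡ 1 (mod 11): 7·t ≡ 1 − 2 = -1 (mod 11).
    Reduce coefficients mod 11: 7·t ≡ 10 (mod 11).
    The inverse of 7 mod 11 is 8 (since 7·8 = 56 = 5·11 + 1), so t ≡ 8·10 = 80 ≡ 3 (mod 11).
    Then x = 2 + 7·3 = 23, valid modulo lcm(7, 11) = 77: x ≡ 23 (mod 77).
  Combine with x ≡ 1 (mod 9); new modulus lcm = 693.
    Write x = 23 + 77·t and substitute into x ≡ 1 (mod 9): 77·t ≡ 1 − 23 = -22 (mod 9).
    Reduce coefficients mod 9: 5·t ≡ 5 (mod 9).
    The inverse of 5 mod 9 is 2 (since 5·2 = 10 = 1·9 + 1), so t ≡ 2·5 = 10 ≡ 1 (mod 9).
    Then x = 23 + 77·1 = 100, valid modulo lcm(77, 9) = 693: x ≡ 100 (mod 693).
  Combine with x ≡ 6 (mod 8); new modulus lcm = 5544.
    Write x = 100 + 693·t and substitute into x ≡ 6 (mod 8): 693·t ≡ 6 − 100 = -94 (mod 8).
    Reduce coefficients mod 8: 5·t ≡ 2 (mod 8).
    The inverse of 5 mod 8 is 5 (since 5·5 = 25 = 3·8 + 1), so t ≡ 5·2 = 10 ≡ 2 (mod 8).
    Then x = 100 + 693·2 = 1486, valid modulo lcm(693, 8) = 5544: x ≡ 1486 (mod 5544).
Verify against each original: 1486 mod 7 = 2, 1486 mod 11 = 1, 1486 mod 9 = 1, 1486 mod 8 = 6.

x ≡ 1486 (mod 5544).


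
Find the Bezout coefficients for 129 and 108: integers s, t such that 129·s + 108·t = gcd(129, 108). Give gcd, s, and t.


Euclidean algorithm on (129, 108) — divide until remainder is 0:
  129 = 1 · 108 + 21
  108 = 5 · 21 + 3
  21 = 7 · 3 + 0
gcd(129, 108) = 3.
Track Bezout coefficients alongside the remainders: start with r₀ = 129 = a·1 + b·0 (s = 1, t = 0) and r₁ = 108 = a·0 + b·1 (s = 0, t = 1); each new remainder r_{k+1} = r_{k-1} − q_k·r_k inherits s_{k+1} = s_{k-1} − q_k·s_k, t_{k+1} = t_{k-1} − q_k·t_k, so r_k = a·s_k + b·t_k at every step:
  q = 1: r = 21, s = 1 − 1·0 = 1, t = 0 − 1·1 = -1  (check: 129·1 + 108·(-1) = 21)
  q = 5: r = 3, s = 0 − 5·1 = -5, t = 1 − 5·(-1) = 6  (check: 129·(-5) + 108·6 = 3)
The row with r = 3 (the gcd) gives the Bezout coefficients s = -5, t = 6.
Result: 129 · (-5) + 108 · (6) = 3.

gcd(129, 108) = 3; s = -5, t = 6 (check: 129·(-5) + 108·6 = 3).


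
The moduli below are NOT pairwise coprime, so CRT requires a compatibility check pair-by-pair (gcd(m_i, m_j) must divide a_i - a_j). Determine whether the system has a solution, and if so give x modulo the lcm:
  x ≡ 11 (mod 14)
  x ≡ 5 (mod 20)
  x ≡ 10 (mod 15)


Moduli 14, 20, 15 are not pairwise coprime, so CRT works modulo lcm(m_i) when all pairwise compatibility conditions hold.
Pairwise compatibility: gcd(m_i, m_j) must divide a_i - a_j for every pair.
Merge one congruence at a time:
  Start: x ≡ 11 (mod 14).
  Combine with x ≡ 5 (mod 20): gcd(14, 20) = 2; 5 - 11 = -6, which IS divisible by 2, so compatible.
    Write x = 11 + 14·t and substitute into x ≡ 5 (mod 20): 14·t ≡ 5 − 11 = -6 (mod 20).
    Divide the congruence (and modulus) by g = 2: 7·t ≡ -3 (mod 10).
    Reduce coefficients mod 10: 7·t ≡ 7 (mod 10).
    The inverse of 7 mod 10 is 3 (since 7·3 = 21 = 2·10 + 1), so t ≡ 3·7 = 21 ≡ 1 (mod 10).
    Then x = 11 + 14·1 = 25, valid modulo lcm(14, 20) = 140: x ≡ 25 (mod 140).
  Combine with x ≡ 10 (mod 15): gcd(140, 15) = 5; 10 - 25 = -15, which IS divisible by 5, so compatible.
    Write x = 25 + 140·t and substitute into x ≡ 10 (mod 15): 140·t ≡ 10 − 25 = -15 (mod 15).
    Divide the congruence (and modulus) by g = 5: 28·t ≡ -3 (mod 3).
    Reduce coefficients mod 3: 1·t ≡ 0 (mod 3).
    So t ≡ 0 (mod 3).
    Then x = 25 + 140·0 = 25, valid modulo lcm(140, 15) = 420: x ≡ 25 (mod 420).
Verify: 25 mod 14 = 11, 25 mod 20 = 5, 25 mod 15 = 10.

x ≡ 25 (mod 420).


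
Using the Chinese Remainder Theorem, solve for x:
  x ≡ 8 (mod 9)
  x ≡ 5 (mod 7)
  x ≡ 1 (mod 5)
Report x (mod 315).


Moduli 9, 7, 5 are pairwise coprime; by CRT there is a unique solution modulo M = 9 · 7 · 5 = 315.
Solve pairwise, accumulating the modulus:
  Start with x ≡ 8 (mod 9).
  Combine with x ≡ 5 (mod 7): since gcd(9, 7) = 1, we get a unique residue mod 63.
    Write x = 8 + 9·t and substitute into x ≡ 5 (mod 7): 9·t ≡ 5 − 8 = -3 (mod 7).
    Reduce coefficients mod 7: 2·t ≡ 4 (mod 7).
    The inverse of 2 mod 7 is 4 (since 2·4 = 8 = 1·7 + 1), so t ≡ 4·4 = 16 ≡ 2 (mod 7).
    Then x = 8 + 9·2 = 26, valid modulo lcm(9, 7) = 63: x ≡ 26 (mod 63).
  Combine with x ≡ 1 (mod 5): since gcd(63, 5) = 1, we get a unique residue mod 315.
    Write x = 26 + 63·t and substitute into x ≡ 1 (mod 5): 63·t ≡ 1 − 26 = -25 (mod 5).
    Reduce coefficients mod 5: 3·t ≡ 0 (mod 5).
    The inverse of 3 mod 5 is 2 (since 3·2 = 6 = 1·5 + 1), so t ≡ 2·0 = 0 ≡ 0 (mod 5).
    Then x = 26 + 63·0 = 26, valid modulo lcm(63, 5) = 315: x ≡ 26 (mod 315).
Verify: 26 mod 9 = 8 ✓, 26 mod 7 = 5 ✓, 26 mod 5 = 1 ✓.

x ≡ 26 (mod 315).


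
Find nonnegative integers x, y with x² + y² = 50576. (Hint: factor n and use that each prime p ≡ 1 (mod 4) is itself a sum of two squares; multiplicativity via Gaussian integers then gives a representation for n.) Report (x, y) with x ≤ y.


Step 1: Factor n = 50576 = 2^4 · 29 · 109.
Step 2: Check the mod-4 condition on each prime factor: 2 = 2 (special); 29 ≡ 1 (mod 4), exponent 1; 109 ≡ 1 (mod 4), exponent 1.
All primes ≡ 3 (mod 4) appear to even exponent (or don't appear), so by the two-squares theorem n IS expressible as a sum of two squares.
Step 3: Build a representation. Group n = k² · m with k = 4 and m = 29 · 109 = 3161 (a product of primes ≡ 1 (mod 4)); a representation of m scales to one of n via (k·x)² + (k·y)² = k²(x² + y²). Each prime p ≡ 1 (mod 4) is itself a sum of two squares; find a² by testing p − a² for a perfect square:
  29: 29 − 1² = 28, 29 − 2² = 25 = 5² ⇒ 29 = 2² + 5².
  109: 109 − 1² = 108, 109 − 2² = 105, 109 − 3² = 100 = 10² ⇒ 109 = 3² + 10².
  Combine using the Brahmagupta–Fibonacci identity (a² + b²)(c² + d²) = (ac − bd)² + (ad + bc)² = (ac + bd)² + (ad − bc)²:
  29 · 109 = 3161: from (2² + 5²)(3² + 10²), take (2·3 − 5·10, 2·10 + 5·3) = (6 − 50, 20 + 15) = (-44, 35); dropping signs (only squares matter) gives (44, 35); check 44² + 35² = 1936 + 1225 = 3161 ✓.
  Scale by k = 4: (4·44, 4·35) = (176, 140).
Step 4: Order so x ≤ y and verify: 140² + 176² = 19600 + 30976 = 50576 = n. ✓

n = 50576 = 140² + 176² (one valid representation with x ≤ y).


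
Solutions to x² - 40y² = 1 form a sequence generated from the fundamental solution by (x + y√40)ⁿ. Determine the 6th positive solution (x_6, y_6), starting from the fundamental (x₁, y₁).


Step 1: Find the fundamental solution (x₁, y₁) of x² - 40y² = 1.
  Expand √40 as a continued fraction. a₀ = ⌊√40⌋ = 6; iterate m_{k+1} = d_k·a_k − m_k, d_{k+1} = (40 − m_{k+1}²)/d_k, a_{k+1} = ⌊(a₀ + m_{k+1})/d_{k+1}⌋ (starting m₀ = 0, d₀ = 1), with convergents p_k = a_k·p_{k-1} + p_{k-2}, q_k = a_k·q_{k-1} + q_{k-2} (p₋₁ = 1, q₋₁ = 0):
  k = 0: a₀ = 6; p₀/q₀ = 6/1; p₀² − 40·q₀² = 36 − 40 = -4.
  k = 1: m = 6, d = 4, a = ⌊(6 + 6)/4⌋ = 3; p/q = (3·6 + 1)/(3·1 + 0) = 19/3; p² − 40·q² = 361 − 360 = 1.
  The first convergent with p² − 40·q² = 1 gives the fundamental solution (x₁, y₁) = (19, 3).
Step 2: Apply the recurrence (x_{n+1}, y_{n+1}) = (x₁x_n + 40y₁y_n, x₁y_n + y₁x_n) repeatedly.
  From (x_1, y_1) = (19, 3): x_2 = 19·19 + 40·3·3 = 721; y_2 = 19·3 + 3·19 = 114.
  From (x_2, y_2) = (721, 114): x_3 = 19·721 + 40·3·114 = 27379; y_3 = 19·114 + 3·721 = 4329.
  From (x_3, y_3) = (27379, 4329): x_4 = 19·27379 + 40·3·4329 = 1039681; y_4 = 19·4329 + 3·27379 = 164388.
  From (x_4, y_4) = (1039681, 164388): x_5 = 19·1039681 + 40·3·164388 = 39480499; y_5 = 19·164388 + 3·1039681 = 6242415.
  From (x_5, y_5) = (39480499, 6242415): x_6 = 19·39480499 + 40·3·6242415 = 1499219281; y_6 = 19·6242415 + 3·39480499 = 237047382.
Step 3: Verify x_6² - 40·y_6² = 2247658452522156961 - 2247658452522156960 = 1 (should be 1). ✓

(x_1, y_1) = (19, 3); (x_6, y_6) = (1499219281, 237047382).


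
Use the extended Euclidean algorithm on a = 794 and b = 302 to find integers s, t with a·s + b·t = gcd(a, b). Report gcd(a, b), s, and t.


Euclidean algorithm on (794, 302) — divide until remainder is 0:
  794 = 2 · 302 + 190
  302 = 1 · 190 + 112
  190 = 1 · 112 + 78
  112 = 1 · 78 + 34
  78 = 2 · 34 + 10
  34 = 3 · 10 + 4
  10 = 2 · 4 + 2
  4 = 2 · 2 + 0
gcd(794, 302) = 2.
Track Bezout coefficients alongside the remainders: start with r₀ = 794 = a·1 + b·0 (s = 1, t = 0) and r₁ = 302 = a·0 + b·1 (s = 0, t = 1); each new remainder r_{k+1} = r_{k-1} − q_k·r_k inherits s_{k+1} = s_{k-1} − q_k·s_k, t_{k+1} = t_{k-1} − q_k·t_k, so r_k = a·s_k + b·t_k at every step:
  q = 2: r = 190, s = 1 − 2·0 = 1, t = 0 − 2·1 = -2  (check: 794·1 + 302·(-2) = 190)
  q = 1: r = 112, s = 0 − 1·1 = -1, t = 1 − 1·(-2) = 3  (check: 794·(-1) + 302·3 = 112)
  q = 1: r = 78, s = 1 − 1·(-1) = 2, t = -2 − 1·3 = -5  (check: 794·2 + 302·(-5) = 78)
  q = 1: r = 34, s = -1 − 1·2 = -3, t = 3 − 1·(-5) = 8  (check: 794·(-3) + 302·8 = 34)
  q = 2: r = 10, s = 2 − 2·(-3) = 8, t = -5 − 2·8 = -21  (check: 794·8 + 302·(-21) = 10)
  q = 3: r = 4, s = -3 − 3·8 = -27, t = 8 − 3·(-21) = 71  (check: 794·(-27) + 302·71 = 4)
  q = 2: r = 2, s = 8 − 2·(-27) = 62, t = -21 − 2·71 = -163  (check: 794·62 + 302·(-163) = 2)
The row with r = 2 (the gcd) gives the Bezout coefficients s = 62, t = -163.
Result: 794 · (62) + 302 · (-163) = 2.

gcd(794, 302) = 2; s = 62, t = -163 (check: 794·62 + 302·(-163) = 2).


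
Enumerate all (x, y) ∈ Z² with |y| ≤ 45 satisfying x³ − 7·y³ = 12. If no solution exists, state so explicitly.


The equation is x³ - 7y³ = 12. For fixed y, x³ = 7·y³ + 12, so a solution requires the RHS to be a perfect cube.
Strategy: iterate y from -45 to 45, compute RHS = 7·y³ + 12, and check whether it is a (positive or negative) perfect cube.
Check small values of y:
  y = 0: RHS = 12 is not a perfect cube.
  y = 1: RHS = 19 is not a perfect cube.
  y = -1: RHS = 5 is not a perfect cube.
  y = 2: RHS = 68 is not a perfect cube.
  y = -2: RHS = -44 is not a perfect cube.
  y = 3: RHS = 201 is not a perfect cube.
  y = -3: RHS = -177 is not a perfect cube.
Continuing the search up to |y| = 45 finds no solutions either.
No (x, y) in the scanned range satisfies the equation.

No integer solutions with |y| ≤ 45.


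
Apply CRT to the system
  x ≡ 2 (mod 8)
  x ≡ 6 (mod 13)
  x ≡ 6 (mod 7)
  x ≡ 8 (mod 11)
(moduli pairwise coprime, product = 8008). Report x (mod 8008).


Product of moduli M = 8 · 13 · 7 · 11 = 8008.
Merge one congruence at a time:
  Start: x ≡ 2 (mod 8).
  Combine with x ≡ 6 (mod 13); new modulus lcm = 104.
    Write x = 2 + 8·t and substitute into x ≡ 6 (mod 13): 8·t ≡ 6 − 2 = 4 (mod 13).
    The inverse of 8 mod 13 is 5 (since 8·5 = 40 = 3·13 + 1), so t ≡ 5·4 = 20 ≡ 7 (mod 13).
    Then x = 2 + 8·7 = 58, valid modulo lcm(8, 13) = 104: x ≡ 58 (mod 104).
  Combine with x ≡ 6 (mod 7); new modulus lcm = 728.
    Write x = 58 + 104·t and substitute into x ≡ 6 (mod 7): 104·t ≡ 6 − 58 = -52 (mod 7).
    Reduce coefficients mod 7: 6·t ≡ 4 (mod 7).
    The inverse of 6 mod 7 is 6 (since 6·6 = 36 = 5·7 + 1), so t ≡ 6·4 = 24 ≡ 3 (mod 7).
    Then x = 58 + 104·3 = 370, valid modulo lcm(104, 7) = 728: x ≡ 370 (mod 728).
  Combine with x ≡ 8 (mod 11); new modulus lcm = 8008.
    Write x = 370 + 728·t and substitute into x ≡ 8 (mod 11): 728·t ≡ 8 − 370 = -362 (mod 11).
    Reduce coefficients mod 11: 2·t ≡ 1 (mod 11).
    The inverse of 2 mod 11 is 6 (since 2·6 = 12 = 1·11 + 1), so t ≡ 6·1 = 6 ≡ 6 (mod 11).
    Then x = 370 + 728·6 = 4738, valid modulo lcm(728, 11) = 8008: x ≡ 4738 (mod 8008).
Verify against each original: 4738 mod 8 = 2, 4738 mod 13 = 6, 4738 mod 7 = 6, 4738 mod 11 = 8.

x ≡ 4738 (mod 8008).


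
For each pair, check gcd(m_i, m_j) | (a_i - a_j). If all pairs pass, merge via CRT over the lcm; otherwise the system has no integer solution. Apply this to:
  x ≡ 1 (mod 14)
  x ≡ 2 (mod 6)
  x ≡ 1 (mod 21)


Moduli 14, 6, 21 are not pairwise coprime, so CRT works modulo lcm(m_i) when all pairwise compatibility conditions hold.
Pairwise compatibility: gcd(m_i, m_j) must divide a_i - a_j for every pair.
Merge one congruence at a time:
  Start: x ≡ 1 (mod 14).
  Combine with x ≡ 2 (mod 6): gcd(14, 6) = 2, and 2 - 1 = 1 is NOT divisible by 2.
    ⇒ system is inconsistent (no integer solution).

No solution (the system is inconsistent).


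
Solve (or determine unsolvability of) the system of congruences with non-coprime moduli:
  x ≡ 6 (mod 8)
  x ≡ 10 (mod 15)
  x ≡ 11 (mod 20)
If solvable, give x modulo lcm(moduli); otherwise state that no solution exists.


Moduli 8, 15, 20 are not pairwise coprime, so CRT works modulo lcm(m_i) when all pairwise compatibility conditions hold.
Pairwise compatibility: gcd(m_i, m_j) must divide a_i - a_j for every pair.
Merge one congruence at a time:
  Start: x ≡ 6 (mod 8).
  Combine with x ≡ 10 (mod 15): gcd(8, 15) = 1; 10 - 6 = 4, which IS divisible by 1, so compatible.
    Write x = 6 + 8·t and substitute into x ≡ 10 (mod 15): 8·t ≡ 10 − 6 = 4 (mod 15).
    The inverse of 8 mod 15 is 2 (since 8·2 = 16 = 1·15 + 1), so t ≡ 2·4 = 8 ≡ 8 (mod 15).
    Then x = 6 + 8·8 = 70, valid modulo lcm(8, 15) = 120: x ≡ 70 (mod 120).
  Combine with x ≡ 11 (mod 20): gcd(120, 20) = 20, and 11 - 70 = -59 is NOT divisible by 20.
    ⇒ system is inconsistent (no integer solution).

No solution (the system is inconsistent).


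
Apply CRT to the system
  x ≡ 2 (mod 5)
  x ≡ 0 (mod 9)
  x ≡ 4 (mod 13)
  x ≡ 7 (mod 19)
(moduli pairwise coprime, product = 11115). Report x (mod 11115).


Product of moduli M = 5 · 9 · 13 · 19 = 11115.
Merge one congruence at a time:
  Start: x ≡ 2 (mod 5).
  Combine with x ≡ 0 (mod 9); new modulus lcm = 45.
    Write x = 2 + 5·t and substitute into x ≡ 0 (mod 9): 5·t ≡ 0 − 2 = -2 (mod 9).
    Reduce coefficients mod 9: 5·t ≡ 7 (mod 9).
    The inverse of 5 mod 9 is 2 (since 5·2 = 10 = 1·9 + 1), so t ≡ 2·7 = 14 ≡ 5 (mod 9).
    Then x = 2 + 5·5 = 27, valid modulo lcm(5, 9) = 45: x ≡ 27 (mod 45).
  Combine with x ≡ 4 (mod 13); new modulus lcm = 585.
    Write x = 27 + 45·t and substitute into x ≡ 4 (mod 13): 45·t ≡ 4 − 27 = -23 (mod 13).
    Reduce coefficients mod 13: 6·t ≡ 3 (mod 13).
    The inverse of 6 mod 13 is 11 (since 6·11 = 66 = 5·13 + 1), so t ≡ 11·3 = 33 ≡ 7 (mod 13).
    Then x = 27 + 45·7 = 342, valid modulo lcm(45, 13) = 585: x ≡ 342 (mod 585).
  Combine with x ≡ 7 (mod 19); new modulus lcm = 11115.
    Write x = 342 + 585·t and substitute into x ≡ 7 (mod 19): 585·t ≡ 7 − 342 = -335 (mod 19).
    Reduce coefficients mod 19: 15·t ≡ 7 (mod 19).
    The inverse of 15 mod 19 is 14 (since 15·14 = 210 = 11·19 + 1), so t ≡ 14·7 = 98 ≡ 3 (mod 19).
    Then x = 342 + 585·3 = 2097, valid modulo lcm(585, 19) = 11115: x ≡ 2097 (mod 11115).
Verify against each original: 2097 mod 5 = 2, 2097 mod 9 = 0, 2097 mod 13 = 4, 2097 mod 19 = 7.

x ≡ 2097 (mod 11115).


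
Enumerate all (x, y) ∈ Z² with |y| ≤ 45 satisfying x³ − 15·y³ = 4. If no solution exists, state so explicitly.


The equation is x³ - 15y³ = 4. For fixed y, x³ = 15·y³ + 4, so a solution requires the RHS to be a perfect cube.
Strategy: iterate y from -45 to 45, compute RHS = 15·y³ + 4, and check whether it is a (positive or negative) perfect cube.
Check small values of y:
  y = 0: RHS = 4 is not a perfect cube.
  y = 1: RHS = 19 is not a perfect cube.
  y = -1: RHS = -11 is not a perfect cube.
  y = 2: RHS = 124 is not a perfect cube.
  y = -2: RHS = -116 is not a perfect cube.
  y = 3: RHS = 409 is not a perfect cube.
  y = -3: RHS = -401 is not a perfect cube.
Continuing the search up to |y| = 45 finds no solutions either.
No (x, y) in the scanned range satisfies the equation.

No integer solutions with |y| ≤ 45.


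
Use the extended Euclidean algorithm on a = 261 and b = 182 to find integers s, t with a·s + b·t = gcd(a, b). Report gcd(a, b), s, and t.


Euclidean algorithm on (261, 182) — divide until remainder is 0:
  261 = 1 · 182 + 79
  182 = 2 · 79 + 24
  79 = 3 · 24 + 7
  24 = 3 · 7 + 3
  7 = 2 · 3 + 1
  3 = 3 · 1 + 0
gcd(261, 182) = 1.
Track Bezout coefficients alongside the remainders: start with r₀ = 261 = a·1 + b·0 (s = 1, t = 0) and r₁ = 182 = a·0 + b·1 (s = 0, t = 1); each new remainder r_{k+1} = r_{k-1} − q_k·r_k inherits s_{k+1} = s_{k-1} − q_k·s_k, t_{k+1} = t_{k-1} − q_k·t_k, so r_k = a·s_k + b·t_k at every step:
  q = 1: r = 79, s = 1 − 1·0 = 1, t = 0 − 1·1 = -1  (check: 261·1 + 182·(-1) = 79)
  q = 2: r = 24, s = 0 − 2·1 = -2, t = 1 − 2·(-1) = 3  (check: 261·(-2) + 182·3 = 24)
  q = 3: r = 7, s = 1 − 3·(-2) = 7, t = -1 − 3·3 = -10  (check: 261·7 + 182·(-10) = 7)
  q = 3: r = 3, s = -2 − 3·7 = -23, t = 3 − 3·(-10) = 33  (check: 261·(-23) + 182·33 = 3)
  q = 2: r = 1, s = 7 − 2·(-23) = 53, t = -10 − 2·33 = -76  (check: 261·53 + 182·(-76) = 1)
The row with r = 1 (the gcd) gives the Bezout coefficients s = 53, t = -76.
Result: 261 · (53) + 182 · (-76) = 1.

gcd(261, 182) = 1; s = 53, t = -76 (check: 261·53 + 182·(-76) = 1).


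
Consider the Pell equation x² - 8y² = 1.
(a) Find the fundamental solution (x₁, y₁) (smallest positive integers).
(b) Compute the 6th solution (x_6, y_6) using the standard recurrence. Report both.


Step 1: Find the fundamental solution (x₁, y₁) of x² - 8y² = 1.
  Expand √8 as a continued fraction. a₀ = ⌊√8⌋ = 2; iterate m_{k+1} = d_k·a_k − m_k, d_{k+1} = (8 − m_{k+1}²)/d_k, a_{k+1} = ⌊(a₀ + m_{k+1})/d_{k+1}⌋ (starting m₀ = 0, d₀ = 1), with convergents p_k = a_k·p_{k-1} + p_{k-2}, q_k = a_k·q_{k-1} + q_{k-2} (p₋₁ = 1, q₋₁ = 0):
  k = 0: a₀ = 2; p₀/q₀ = 2/1; p₀² − 8·q₀² = 4 − 8 = -4.
  k = 1: m = 2, d = 4, a = ⌊(2 + 2)/4⌋ = 1; p/q = (1·2 + 1)/(1·1 + 0) = 3/1; p² − 8·q² = 9 − 8 = 1.
  The first convergent with p² − 8·q² = 1 gives the fundamental solution (x₁, y₁) = (3, 1).
Step 2: Apply the recurrence (x_{n+1}, y_{n+1}) = (x₁x_n + 8y₁y_n, x₁y_n + y₁x_n) repeatedly.
  From (x_1, y_1) = (3, 1): x_2 = 3·3 + 8·1·1 = 17; y_2 = 3·1 + 1·3 = 6.
  From (x_2, y_2) = (17, 6): x_3 = 3·17 + 8·1·6 = 99; y_3 = 3·6 + 1·17 = 35.
  From (x_3, y_3) = (99, 35): x_4 = 3·99 + 8·1·35 = 577; y_4 = 3·35 + 1·99 = 204.
  From (x_4, y_4) = (577, 204): x_5 = 3·577 + 8·1·204 = 3363; y_5 = 3·204 + 1·577 = 1189.
  From (x_5, y_5) = (3363, 1189): x_6 = 3·3363 + 8·1·1189 = 19601; y_6 = 3·1189 + 1·3363 = 6930.
Step 3: Verify x_6² - 8·y_6² = 384199201 - 384199200 = 1 (should be 1). ✓

(x_1, y_1) = (3, 1); (x_6, y_6) = (19601, 6930).


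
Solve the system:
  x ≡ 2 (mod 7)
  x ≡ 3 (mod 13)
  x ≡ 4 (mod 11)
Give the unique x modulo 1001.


Moduli 7, 13, 11 are pairwise coprime; by CRT there is a unique solution modulo M = 7 · 13 · 11 = 1001.
Solve pairwise, accumulating the modulus:
  Start with x ≡ 2 (mod 7).
  Combine with x ≡ 3 (mod 13): since gcd(7, 13) = 1, we get a unique residue mod 91.
    Write x = 2 + 7·t and substitute into x ≡ 3 (mod 13): 7·t ≡ 3 − 2 = 1 (mod 13).
    The inverse of 7 mod 13 is 2 (since 7·2 = 14 = 1·13 + 1), so t ≡ 2·1 = 2 ≡ 2 (mod 13).
    Then x = 2 + 7·2 = 16, valid modulo lcm(7, 13) = 91: x ≡ 16 (mod 91).
  Combine with x ≡ 4 (mod 11): since gcd(91, 11) = 1, we get a unique residue mod 1001.
    Write x = 16 + 91·t and substitute into x ≡ 4 (mod 11): 91·t ≡ 4 − 16 = -12 (mod 11).
    Reduce coefficients mod 11: 3·t ≡ 10 (mod 11).
    The inverse of 3 mod 11 is 4 (since 3·4 = 12 = 1·11 + 1), so t ≡ 4·10 = 40 ≡ 7 (mod 11).
    Then x = 16 + 91·7 = 653, valid modulo lcm(91, 11) = 1001: x ≡ 653 (mod 1001).
Verify: 653 mod 7 = 2 ✓, 653 mod 13 = 3 ✓, 653 mod 11 = 4 ✓.

x ≡ 653 (mod 1001).
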